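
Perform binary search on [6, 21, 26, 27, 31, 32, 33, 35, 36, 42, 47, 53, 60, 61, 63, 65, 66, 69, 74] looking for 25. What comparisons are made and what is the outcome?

Binary search for 25 in [6, 21, 26, 27, 31, 32, 33, 35, 36, 42, 47, 53, 60, 61, 63, 65, 66, 69, 74]:

lo=0, hi=18, mid=9, arr[mid]=42 -> 42 > 25, search left half
lo=0, hi=8, mid=4, arr[mid]=31 -> 31 > 25, search left half
lo=0, hi=3, mid=1, arr[mid]=21 -> 21 < 25, search right half
lo=2, hi=3, mid=2, arr[mid]=26 -> 26 > 25, search left half
lo=2 > hi=1, target 25 not found

Binary search determines that 25 is not in the array after 4 comparisons. The search space was exhausted without finding the target.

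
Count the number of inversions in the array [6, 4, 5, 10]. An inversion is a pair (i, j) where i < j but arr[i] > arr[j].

Finding inversions in [6, 4, 5, 10]:

(0, 1): arr[0]=6 > arr[1]=4
(0, 2): arr[0]=6 > arr[2]=5

Total inversions: 2

The array has 2 inversion(s): (0,1), (0,2). Each pair (i,j) satisfies i < j and arr[i] > arr[j].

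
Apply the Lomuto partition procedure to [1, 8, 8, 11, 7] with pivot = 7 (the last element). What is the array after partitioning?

Lomuto partition with pivot = 7:

Initial array: [1, 8, 8, 11, 7]

arr[0]=1 <= 7: swap with position 0, array becomes [1, 8, 8, 11, 7]
arr[1]=8 > 7: no swap
arr[2]=8 > 7: no swap
arr[3]=11 > 7: no swap

Place pivot at position 1: [1, 7, 8, 11, 8]
Pivot position: 1

After partitioning with pivot 7, the array becomes [1, 7, 8, 11, 8]. The pivot is placed at index 1. All elements to the left of the pivot are <= 7, and all elements to the right are > 7.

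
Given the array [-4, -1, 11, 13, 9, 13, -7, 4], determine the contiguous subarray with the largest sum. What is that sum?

Using Kadane's algorithm on [-4, -1, 11, 13, 9, 13, -7, 4]:

Scanning through the array:
Position 1 (value -1): max_ending_here = -1, max_so_far = -1
Position 2 (value 11): max_ending_here = 11, max_so_far = 11
Position 3 (value 13): max_ending_here = 24, max_so_far = 24
Position 4 (value 9): max_ending_here = 33, max_so_far = 33
Position 5 (value 13): max_ending_here = 46, max_so_far = 46
Position 6 (value -7): max_ending_here = 39, max_so_far = 46
Position 7 (value 4): max_ending_here = 43, max_so_far = 46

Maximum subarray: [11, 13, 9, 13]
Maximum sum: 46

The maximum subarray is [11, 13, 9, 13] with sum 46. This subarray runs from index 2 to index 5.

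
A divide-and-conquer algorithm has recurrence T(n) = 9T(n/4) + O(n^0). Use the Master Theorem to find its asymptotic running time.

Master Theorem for T(n) = 9T(n/4) + O(n^0):

a = 9, b = 4, c = 0
log_b(a) = log_4(9) = 1.5850

Case 1: c = 0 < log_4(9) = 1.5850
T(n) = O(n^(log_4 9))

For T(n) = 9T(n/4) + O(n^0): log_4(9) = 1.5850. This is Case 1 of the Master Theorem (c < log_b(a), work dominated by leaves), giving O(n^(log_4 9)).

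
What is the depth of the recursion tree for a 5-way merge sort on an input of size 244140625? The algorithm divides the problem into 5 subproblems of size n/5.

For divide and conquer with division factor 5:

Problem sizes at each level:
Level 0: 244140625
Level 1: 48828125
Level 2: 9765625
Level 3: 1953125
Level 4: 390625
Level 5: 78125
Level 6: 15625
Level 7: 3125
Level 8: 625
Level 9: 125
Level 10: 25
Level 11: 5
Level 12: 1

The root is level 0 and the size-1 base case is level 12 (the tree spans levels 0 through 12, i.e. 13 levels counting the root), so the depth is the number of divisions: log_5(244140625) = 12

The recursion tree depth is log_5(244140625) = 12. At each level, the problem size is divided by 5, so it takes 12 divisions to reduce to a base case of size 1. The algorithm makes 5 recursive calls at each level.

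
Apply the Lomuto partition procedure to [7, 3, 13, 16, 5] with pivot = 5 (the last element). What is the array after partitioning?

Lomuto partition with pivot = 5:

Initial array: [7, 3, 13, 16, 5]

arr[0]=7 > 5: no swap
arr[1]=3 <= 5: swap with position 0, array becomes [3, 7, 13, 16, 5]
arr[2]=13 > 5: no swap
arr[3]=16 > 5: no swap

Place pivot at position 1: [3, 5, 13, 16, 7]
Pivot position: 1

After partitioning with pivot 5, the array becomes [3, 5, 13, 16, 7]. The pivot is placed at index 1. All elements to the left of the pivot are <= 5, and all elements to the right are > 5.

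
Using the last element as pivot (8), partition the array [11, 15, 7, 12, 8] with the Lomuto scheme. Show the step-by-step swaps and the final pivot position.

Lomuto partition with pivot = 8:

Initial array: [11, 15, 7, 12, 8]

arr[0]=11 > 8: no swap
arr[1]=15 > 8: no swap
arr[2]=7 <= 8: swap with position 0, array becomes [7, 15, 11, 12, 8]
arr[3]=12 > 8: no swap

Place pivot at position 1: [7, 8, 11, 12, 15]
Pivot position: 1

After partitioning with pivot 8, the array becomes [7, 8, 11, 12, 15]. The pivot is placed at index 1. All elements to the left of the pivot are <= 8, and all elements to the right are > 8.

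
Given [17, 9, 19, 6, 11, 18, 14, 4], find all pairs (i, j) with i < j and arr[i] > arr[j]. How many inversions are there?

Finding inversions in [17, 9, 19, 6, 11, 18, 14, 4]:

(0, 1): arr[0]=17 > arr[1]=9
(0, 3): arr[0]=17 > arr[3]=6
(0, 4): arr[0]=17 > arr[4]=11
(0, 6): arr[0]=17 > arr[6]=14
(0, 7): arr[0]=17 > arr[7]=4
(1, 3): arr[1]=9 > arr[3]=6
(1, 7): arr[1]=9 > arr[7]=4
(2, 3): arr[2]=19 > arr[3]=6
(2, 4): arr[2]=19 > arr[4]=11
(2, 5): arr[2]=19 > arr[5]=18
(2, 6): arr[2]=19 > arr[6]=14
(2, 7): arr[2]=19 > arr[7]=4
(3, 7): arr[3]=6 > arr[7]=4
(4, 7): arr[4]=11 > arr[7]=4
(5, 6): arr[5]=18 > arr[6]=14
(5, 7): arr[5]=18 > arr[7]=4
(6, 7): arr[6]=14 > arr[7]=4

Total inversions: 17

The array has 17 inversion(s): (0,1), (0,3), (0,4), (0,6), (0,7), (1,3), (1,7), (2,3), (2,4), (2,5), (2,6), (2,7), (3,7), (4,7), (5,6), (5,7), (6,7). Each pair (i,j) satisfies i < j and arr[i] > arr[j].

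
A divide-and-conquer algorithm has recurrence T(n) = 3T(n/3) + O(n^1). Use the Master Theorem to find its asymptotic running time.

Master Theorem for T(n) = 3T(n/3) + O(n^1):

a = 3, b = 3, c = 1
log_b(a) = log_3(3) = 1.0000

Case 2: c = 1 = log_3(3) = 1.0000
T(n) = O(n^1 log n) = O(n log n)

For T(n) = 3T(n/3) + O(n^1): log_3(3) = 1.0000. This is Case 2 of the Master Theorem (c = log_b(a), equal work at all levels), giving O(n log n).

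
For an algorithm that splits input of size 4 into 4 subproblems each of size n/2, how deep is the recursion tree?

For divide and conquer with division factor 2:

Problem sizes at each level:
Level 0: 4
Level 1: 2
Level 2: 1

The root is level 0 and the size-1 base case is level 2 (the tree spans levels 0 through 2, i.e. 3 levels counting the root), so the depth is the number of divisions: log_2(4) = 2

The recursion tree depth is log_2(4) = 2. At each level, the problem size is divided by 2, so it takes 2 divisions to reduce to a base case of size 1. The algorithm makes 4 recursive calls at each level.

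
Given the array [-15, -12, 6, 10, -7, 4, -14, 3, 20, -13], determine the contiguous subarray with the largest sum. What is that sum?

Using Kadane's algorithm on [-15, -12, 6, 10, -7, 4, -14, 3, 20, -13]:

Scanning through the array:
Position 1 (value -12): max_ending_here = -12, max_so_far = -12
Position 2 (value 6): max_ending_here = 6, max_so_far = 6
Position 3 (value 10): max_ending_here = 16, max_so_far = 16
Position 4 (value -7): max_ending_here = 9, max_so_far = 16
Position 5 (value 4): max_ending_here = 13, max_so_far = 16
Position 6 (value -14): max_ending_here = -1, max_so_far = 16
Position 7 (value 3): max_ending_here = 3, max_so_far = 16
Position 8 (value 20): max_ending_here = 23, max_so_far = 23
Position 9 (value -13): max_ending_here = 10, max_so_far = 23

Maximum subarray: [3, 20]
Maximum sum: 23

The maximum subarray is [3, 20] with sum 23. This subarray runs from index 7 to index 8.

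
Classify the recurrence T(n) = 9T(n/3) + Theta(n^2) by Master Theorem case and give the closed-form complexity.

Master Theorem for T(n) = 9T(n/3) + O(n^2):

a = 9, b = 3, c = 2
log_b(a) = log_3(9) = 2.0000

Case 2: c = 2 = log_3(9) = 2.0000
T(n) = O(n^2 log n) = O(n^2 log n)

For T(n) = 9T(n/3) + O(n^2): log_3(9) = 2.0000. This is Case 2 of the Master Theorem (c = log_b(a), equal work at all levels), giving O(n^2 log n).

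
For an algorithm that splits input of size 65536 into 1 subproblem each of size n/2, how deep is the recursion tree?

For divide and conquer with division factor 2:

Problem sizes at each level:
Level 0: 65536
Level 1: 32768
Level 2: 16384
Level 3: 8192
Level 4: 4096
Level 5: 2048
Level 6: 1024
Level 7: 512
Level 8: 256
Level 9: 128
Level 10: 64
Level 11: 32
Level 12: 16
Level 13: 8
Level 14: 4
Level 15: 2
Level 16: 1

The root is level 0 and the size-1 base case is level 16 (the tree spans levels 0 through 16, i.e. 17 levels counting the root), so the depth is the number of divisions: log_2(65536) = 16

The recursion tree depth is log_2(65536) = 16. At each level, the problem size is divided by 2, so it takes 16 divisions to reduce to a base case of size 1. The algorithm makes 1 recursive call at each level.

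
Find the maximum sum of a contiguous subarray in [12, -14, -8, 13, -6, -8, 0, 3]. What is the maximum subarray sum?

Using Kadane's algorithm on [12, -14, -8, 13, -6, -8, 0, 3]:

Scanning through the array:
Position 1 (value -14): max_ending_here = -2, max_so_far = 12
Position 2 (value -8): max_ending_here = -8, max_so_far = 12
Position 3 (value 13): max_ending_here = 13, max_so_far = 13
Position 4 (value -6): max_ending_here = 7, max_so_far = 13
Position 5 (value -8): max_ending_here = -1, max_so_far = 13
Position 6 (value 0): max_ending_here = 0, max_so_far = 13
Position 7 (value 3): max_ending_here = 3, max_so_far = 13

Maximum subarray: [13]
Maximum sum: 13

The maximum subarray is [13] with sum 13. This subarray runs from index 3 to index 3.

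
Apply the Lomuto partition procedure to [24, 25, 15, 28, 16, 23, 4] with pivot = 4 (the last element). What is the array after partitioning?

Lomuto partition with pivot = 4:

Initial array: [24, 25, 15, 28, 16, 23, 4]

arr[0]=24 > 4: no swap
arr[1]=25 > 4: no swap
arr[2]=15 > 4: no swap
arr[3]=28 > 4: no swap
arr[4]=16 > 4: no swap
arr[5]=23 > 4: no swap

Place pivot at position 0: [4, 25, 15, 28, 16, 23, 24]
Pivot position: 0

After partitioning with pivot 4, the array becomes [4, 25, 15, 28, 16, 23, 24]. The pivot is placed at index 0. All elements to the left of the pivot are <= 4, and all elements to the right are > 4.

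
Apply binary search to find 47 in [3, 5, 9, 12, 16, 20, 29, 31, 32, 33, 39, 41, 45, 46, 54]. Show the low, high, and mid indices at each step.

Binary search for 47 in [3, 5, 9, 12, 16, 20, 29, 31, 32, 33, 39, 41, 45, 46, 54]:

lo=0, hi=14, mid=7, arr[mid]=31 -> 31 < 47, search right half
lo=8, hi=14, mid=11, arr[mid]=41 -> 41 < 47, search right half
lo=12, hi=14, mid=13, arr[mid]=46 -> 46 < 47, search right half
lo=14, hi=14, mid=14, arr[mid]=54 -> 54 > 47, search left half
lo=14 > hi=13, target 47 not found

Binary search determines that 47 is not in the array after 4 comparisons. The search space was exhausted without finding the target.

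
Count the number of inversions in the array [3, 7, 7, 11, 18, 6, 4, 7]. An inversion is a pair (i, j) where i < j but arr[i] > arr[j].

Finding inversions in [3, 7, 7, 11, 18, 6, 4, 7]:

(1, 5): arr[1]=7 > arr[5]=6
(1, 6): arr[1]=7 > arr[6]=4
(2, 5): arr[2]=7 > arr[5]=6
(2, 6): arr[2]=7 > arr[6]=4
(3, 5): arr[3]=11 > arr[5]=6
(3, 6): arr[3]=11 > arr[6]=4
(3, 7): arr[3]=11 > arr[7]=7
(4, 5): arr[4]=18 > arr[5]=6
(4, 6): arr[4]=18 > arr[6]=4
(4, 7): arr[4]=18 > arr[7]=7
(5, 6): arr[5]=6 > arr[6]=4

Total inversions: 11

The array has 11 inversion(s): (1,5), (1,6), (2,5), (2,6), (3,5), (3,6), (3,7), (4,5), (4,6), (4,7), (5,6). Each pair (i,j) satisfies i < j and arr[i] > arr[j].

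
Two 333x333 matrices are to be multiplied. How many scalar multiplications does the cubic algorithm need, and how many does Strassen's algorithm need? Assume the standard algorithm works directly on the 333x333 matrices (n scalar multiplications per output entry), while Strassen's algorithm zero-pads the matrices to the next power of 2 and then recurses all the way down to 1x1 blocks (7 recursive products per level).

Matrix multiplication for 333x333 matrices:

Strassen's algorithm requires power-of-2 dimensions. Pad 333x333 to 512x512 (next power of 2).

Standard algorithm: 333^3 = 36926037 multiplications
Strassen's algorithm: 7^(log2(512)) = 7^9 = 40353607 multiplications
Difference: 36926037 - 40353607 = -3427570 (Strassen uses MORE here due to padding overhead — for small or just-over-power-of-2 n, padding can outweigh the per-level savings)

Standard: 36926037 multiplications (333^3). Strassen: 40353607 multiplications (7^9, after padding to 512x512). Strassen reduces 8 recursive multiplications to 7 at each level.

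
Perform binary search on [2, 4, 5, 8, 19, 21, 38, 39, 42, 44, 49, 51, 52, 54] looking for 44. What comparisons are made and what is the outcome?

Binary search for 44 in [2, 4, 5, 8, 19, 21, 38, 39, 42, 44, 49, 51, 52, 54]:

lo=0, hi=13, mid=6, arr[mid]=38 -> 38 < 44, search right half
lo=7, hi=13, mid=10, arr[mid]=49 -> 49 > 44, search left half
lo=7, hi=9, mid=8, arr[mid]=42 -> 42 < 44, search right half
lo=9, hi=9, mid=9, arr[mid]=44 -> Found target at index 9!

Binary search finds 44 at index 9 after 4 comparisons. The search repeatedly halves the search space by comparing with the middle element.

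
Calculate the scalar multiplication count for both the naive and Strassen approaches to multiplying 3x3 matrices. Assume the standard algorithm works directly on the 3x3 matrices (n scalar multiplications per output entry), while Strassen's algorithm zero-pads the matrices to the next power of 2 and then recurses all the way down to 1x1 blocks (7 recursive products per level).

Matrix multiplication for 3x3 matrices:

Strassen's algorithm requires power-of-2 dimensions. Pad 3x3 to 4x4 (next power of 2).

Standard algorithm: 3^3 = 27 multiplications
Strassen's algorithm: 7^(log2(4)) = 7^2 = 49 multiplications
Difference: 27 - 49 = -22 (Strassen uses MORE here due to padding overhead — for small or just-over-power-of-2 n, padding can outweigh the per-level savings)

Standard: 27 multiplications (3^3). Strassen: 49 multiplications (7^2, after padding to 4x4). Strassen reduces 8 recursive multiplications to 7 at each level.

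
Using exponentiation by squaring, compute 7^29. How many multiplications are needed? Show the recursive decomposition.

Computing 7^29 by squaring (build up from 7^1; each line after the first costs one multiplication):

7^1 = 7
7^2 = (7^1)^2 = 7^2 = 49
7^3 = 7 * 7^2 = 7 * 49 = 343
7^6 = (7^3)^2 = 343^2 = 117649
7^7 = 7 * 7^6 = 7 * 117649 = 823543
7^14 = (7^7)^2 = 823543^2 = 678223072849
7^28 = (7^14)^2 = 678223072849^2 = 459986536544739960976801
7^29 = 7 * 7^28 = 7 * 459986536544739960976801 = 3219905755813179726837607

Result: 3219905755813179726837607
Multiplications needed: 7 (7 lines after 7^1)

7^29 = 3219905755813179726837607. Using exponentiation by squaring, this requires 7 multiplications. The key idea: if the exponent is even, square the half-power; if odd, multiply by the base once.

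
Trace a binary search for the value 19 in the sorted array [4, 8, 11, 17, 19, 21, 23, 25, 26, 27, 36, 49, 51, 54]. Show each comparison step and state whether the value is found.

Binary search for 19 in [4, 8, 11, 17, 19, 21, 23, 25, 26, 27, 36, 49, 51, 54]:

lo=0, hi=13, mid=6, arr[mid]=23 -> 23 > 19, search left half
lo=0, hi=5, mid=2, arr[mid]=11 -> 11 < 19, search right half
lo=3, hi=5, mid=4, arr[mid]=19 -> Found target at index 4!

Binary search finds 19 at index 4 after 3 comparisons. The search repeatedly halves the search space by comparing with the middle element.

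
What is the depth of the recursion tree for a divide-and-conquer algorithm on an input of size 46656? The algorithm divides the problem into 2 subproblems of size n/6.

For divide and conquer with division factor 6:

Problem sizes at each level:
Level 0: 46656
Level 1: 7776
Level 2: 1296
Level 3: 216
Level 4: 36
Level 5: 6
Level 6: 1

The root is level 0 and the size-1 base case is level 6 (the tree spans levels 0 through 6, i.e. 7 levels counting the root), so the depth is the number of divisions: log_6(46656) = 6

The recursion tree depth is log_6(46656) = 6. At each level, the problem size is divided by 6, so it takes 6 divisions to reduce to a base case of size 1. The algorithm makes 2 recursive calls at each level.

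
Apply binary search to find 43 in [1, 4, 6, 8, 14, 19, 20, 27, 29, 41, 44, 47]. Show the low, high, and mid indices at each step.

Binary search for 43 in [1, 4, 6, 8, 14, 19, 20, 27, 29, 41, 44, 47]:

lo=0, hi=11, mid=5, arr[mid]=19 -> 19 < 43, search right half
lo=6, hi=11, mid=8, arr[mid]=29 -> 29 < 43, search right half
lo=9, hi=11, mid=10, arr[mid]=44 -> 44 > 43, search left half
lo=9, hi=9, mid=9, arr[mid]=41 -> 41 < 43, search right half
lo=10 > hi=9, target 43 not found

Binary search determines that 43 is not in the array after 4 comparisons. The search space was exhausted without finding the target.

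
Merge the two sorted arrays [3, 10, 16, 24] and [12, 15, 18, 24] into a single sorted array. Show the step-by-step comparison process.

Merging process:

Compare 3 vs 12: take 3 from left. Merged: [3]
Compare 10 vs 12: take 10 from left. Merged: [3, 10]
Compare 16 vs 12: take 12 from right. Merged: [3, 10, 12]
Compare 16 vs 15: take 15 from right. Merged: [3, 10, 12, 15]
Compare 16 vs 18: take 16 from left. Merged: [3, 10, 12, 15, 16]
Compare 24 vs 18: take 18 from right. Merged: [3, 10, 12, 15, 16, 18]
Compare 24 vs 24: take 24 from left. Merged: [3, 10, 12, 15, 16, 18, 24]
Append remaining from right: [24]. Merged: [3, 10, 12, 15, 16, 18, 24, 24]

Final merged array: [3, 10, 12, 15, 16, 18, 24, 24]
Total comparisons: 7

The merged array is [3, 10, 12, 15, 16, 18, 24, 24], requiring 7 comparisons. The merge step runs in O(n) time where n is the total number of elements.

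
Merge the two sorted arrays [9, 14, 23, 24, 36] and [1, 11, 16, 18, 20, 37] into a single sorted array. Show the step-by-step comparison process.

Merging process:

Compare 9 vs 1: take 1 from right. Merged: [1]
Compare 9 vs 11: take 9 from left. Merged: [1, 9]
Compare 14 vs 11: take 11 from right. Merged: [1, 9, 11]
Compare 14 vs 16: take 14 from left. Merged: [1, 9, 11, 14]
Compare 23 vs 16: take 16 from right. Merged: [1, 9, 11, 14, 16]
Compare 23 vs 18: take 18 from right. Merged: [1, 9, 11, 14, 16, 18]
Compare 23 vs 20: take 20 from right. Merged: [1, 9, 11, 14, 16, 18, 20]
Compare 23 vs 37: take 23 from left. Merged: [1, 9, 11, 14, 16, 18, 20, 23]
Compare 24 vs 37: take 24 from left. Merged: [1, 9, 11, 14, 16, 18, 20, 23, 24]
Compare 36 vs 37: take 36 from left. Merged: [1, 9, 11, 14, 16, 18, 20, 23, 24, 36]
Append remaining from right: [37]. Merged: [1, 9, 11, 14, 16, 18, 20, 23, 24, 36, 37]

Final merged array: [1, 9, 11, 14, 16, 18, 20, 23, 24, 36, 37]
Total comparisons: 10

The merged array is [1, 9, 11, 14, 16, 18, 20, 23, 24, 36, 37], requiring 10 comparisons. The merge step runs in O(n) time where n is the total number of elements.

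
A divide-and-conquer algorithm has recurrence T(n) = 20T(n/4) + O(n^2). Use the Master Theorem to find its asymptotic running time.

Master Theorem for T(n) = 20T(n/4) + O(n^2):

a = 20, b = 4, c = 2
log_b(a) = log_4(20) = 2.1610

Case 1: c = 2 < log_4(20) = 2.1610
T(n) = O(n^(log_4 20))

For T(n) = 20T(n/4) + O(n^2): log_4(20) = 2.1610. This is Case 1 of the Master Theorem (c < log_b(a), work dominated by leaves), giving O(n^(log_4 20)).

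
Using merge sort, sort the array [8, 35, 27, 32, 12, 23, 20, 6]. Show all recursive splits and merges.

Merge sort trace:

Split: [8, 35, 27, 32, 12, 23, 20, 6] -> [8, 35, 27, 32] and [12, 23, 20, 6]
  Split: [8, 35, 27, 32] -> [8, 35] and [27, 32]
    Split: [8, 35] -> [8] and [35]
    Merge: [8] + [35] -> [8, 35]
    Split: [27, 32] -> [27] and [32]
    Merge: [27] + [32] -> [27, 32]
  Merge: [8, 35] + [27, 32] -> [8, 27, 32, 35]
  Split: [12, 23, 20, 6] -> [12, 23] and [20, 6]
    Split: [12, 23] -> [12] and [23]
    Merge: [12] + [23] -> [12, 23]
    Split: [20, 6] -> [20] and [6]
    Merge: [20] + [6] -> [6, 20]
  Merge: [12, 23] + [6, 20] -> [6, 12, 20, 23]
Merge: [8, 27, 32, 35] + [6, 12, 20, 23] -> [6, 8, 12, 20, 23, 27, 32, 35]

Final sorted array: [6, 8, 12, 20, 23, 27, 32, 35]

The merge sort proceeds by recursively splitting the array and merging sorted halves.
After all merges, the sorted array is [6, 8, 12, 20, 23, 27, 32, 35].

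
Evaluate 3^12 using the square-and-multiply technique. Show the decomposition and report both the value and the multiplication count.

Computing 3^12 by squaring (build up from 3^1; each line after the first costs one multiplication):

3^1 = 3
3^2 = (3^1)^2 = 3^2 = 9
3^3 = 3 * 3^2 = 3 * 9 = 27
3^6 = (3^3)^2 = 27^2 = 729
3^12 = (3^6)^2 = 729^2 = 531441

Result: 531441
Multiplications needed: 4 (4 lines after 3^1)

3^12 = 531441. Using exponentiation by squaring, this requires 4 multiplications. The key idea: if the exponent is even, square the half-power; if odd, multiply by the base once.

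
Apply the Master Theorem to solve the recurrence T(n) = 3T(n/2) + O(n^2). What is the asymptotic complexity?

Master Theorem for T(n) = 3T(n/2) + O(n^2):

a = 3, b = 2, c = 2
log_b(a) = log_2(3) = 1.5850

Case 3: c = 2 > log_2(3) = 1.5850
T(n) = O(n^2) = O(n^2)

For T(n) = 3T(n/2) + O(n^2): log_2(3) = 1.5850. This is Case 3 of the Master Theorem (c > log_b(a), work dominated by root), giving O(n^2).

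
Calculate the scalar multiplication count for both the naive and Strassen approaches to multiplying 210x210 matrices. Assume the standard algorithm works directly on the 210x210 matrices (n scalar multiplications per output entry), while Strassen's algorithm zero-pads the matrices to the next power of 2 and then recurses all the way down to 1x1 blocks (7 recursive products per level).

Matrix multiplication for 210x210 matrices:

Strassen's algorithm requires power-of-2 dimensions. Pad 210x210 to 256x256 (next power of 2).

Standard algorithm: 210^3 = 9261000 multiplications
Strassen's algorithm: 7^(log2(256)) = 7^8 = 5764801 multiplications
Savings: 9261000 - 5764801 = 3496199 multiplications

Standard: 9261000 multiplications (210^3). Strassen: 5764801 multiplications (7^8, after padding to 256x256). Strassen reduces 8 recursive multiplications to 7 at each level.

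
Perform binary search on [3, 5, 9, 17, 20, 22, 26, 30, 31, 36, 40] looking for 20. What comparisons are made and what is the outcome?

Binary search for 20 in [3, 5, 9, 17, 20, 22, 26, 30, 31, 36, 40]:

lo=0, hi=10, mid=5, arr[mid]=22 -> 22 > 20, search left half
lo=0, hi=4, mid=2, arr[mid]=9 -> 9 < 20, search right half
lo=3, hi=4, mid=3, arr[mid]=17 -> 17 < 20, search right half
lo=4, hi=4, mid=4, arr[mid]=20 -> Found target at index 4!

Binary search finds 20 at index 4 after 4 comparisons. The search repeatedly halves the search space by comparing with the middle element.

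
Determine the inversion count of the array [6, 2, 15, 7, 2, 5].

Finding inversions in [6, 2, 15, 7, 2, 5]:

(0, 1): arr[0]=6 > arr[1]=2
(0, 4): arr[0]=6 > arr[4]=2
(0, 5): arr[0]=6 > arr[5]=5
(2, 3): arr[2]=15 > arr[3]=7
(2, 4): arr[2]=15 > arr[4]=2
(2, 5): arr[2]=15 > arr[5]=5
(3, 4): arr[3]=7 > arr[4]=2
(3, 5): arr[3]=7 > arr[5]=5

Total inversions: 8

The array has 8 inversion(s): (0,1), (0,4), (0,5), (2,3), (2,4), (2,5), (3,4), (3,5). Each pair (i,j) satisfies i < j and arr[i] > arr[j].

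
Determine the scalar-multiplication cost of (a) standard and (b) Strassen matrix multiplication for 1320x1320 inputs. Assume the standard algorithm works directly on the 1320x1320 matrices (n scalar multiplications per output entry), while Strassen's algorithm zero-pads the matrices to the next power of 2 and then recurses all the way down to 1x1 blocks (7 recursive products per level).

Matrix multiplication for 1320x1320 matrices:

Strassen's algorithm requires power-of-2 dimensions. Pad 1320x1320 to 2048x2048 (next power of 2).

Standard algorithm: 1320^3 = 2299968000 multiplications
Strassen's algorithm: 7^(log2(2048)) = 7^11 = 1977326743 multiplications
Savings: 2299968000 - 1977326743 = 322641257 multiplications

Standard: 2299968000 multiplications (1320^3). Strassen: 1977326743 multiplications (7^11, after padding to 2048x2048). Strassen reduces 8 recursive multiplications to 7 at each level.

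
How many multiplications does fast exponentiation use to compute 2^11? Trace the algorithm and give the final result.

Computing 2^11 by squaring (build up from 2^1; each line after the first costs one multiplication):

2^1 = 2
2^2 = (2^1)^2 = 2^2 = 4
2^4 = (2^2)^2 = 4^2 = 16
2^5 = 2 * 2^4 = 2 * 16 = 32
2^10 = (2^5)^2 = 32^2 = 1024
2^11 = 2 * 2^10 = 2 * 1024 = 2048

Result: 2048
Multiplications needed: 5 (5 lines after 2^1)

2^11 = 2048. Using exponentiation by squaring, this requires 5 multiplications. The key idea: if the exponent is even, square the half-power; if odd, multiply by the base once.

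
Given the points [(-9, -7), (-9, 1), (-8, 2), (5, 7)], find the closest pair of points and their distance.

Computing all pairwise distances among 4 points:

d((-9, -7), (-9, 1)) = 8.0
d((-9, -7), (-8, 2)) = 9.0554
d((-9, -7), (5, 7)) = 19.799
d((-9, 1), (-8, 2)) = 1.4142 <-- minimum
d((-9, 1), (5, 7)) = 15.2315
d((-8, 2), (5, 7)) = 13.9284

Closest pair: (-9, 1) and (-8, 2) with distance 1.4142

The closest pair is (-9, 1) and (-8, 2) with Euclidean distance 1.4142. For 4 points, brute-force pairwise comparison is shown above. For large n, the divide-and-conquer algorithm (sort by x, recurse on halves, check the dividing strip) achieves O(n log n).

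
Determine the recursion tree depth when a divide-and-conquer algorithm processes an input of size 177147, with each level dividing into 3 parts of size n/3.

For divide and conquer with division factor 3:

Problem sizes at each level:
Level 0: 177147
Level 1: 59049
Level 2: 19683
Level 3: 6561
Level 4: 2187
Level 5: 729
Level 6: 243
Level 7: 81
Level 8: 27
Level 9: 9
Level 10: 3
Level 11: 1

The root is level 0 and the size-1 base case is level 11 (the tree spans levels 0 through 11, i.e. 12 levels counting the root), so the depth is the number of divisions: log_3(177147) = 11

The recursion tree depth is log_3(177147) = 11. At each level, the problem size is divided by 3, so it takes 11 divisions to reduce to a base case of size 1. The algorithm makes 3 recursive calls at each level.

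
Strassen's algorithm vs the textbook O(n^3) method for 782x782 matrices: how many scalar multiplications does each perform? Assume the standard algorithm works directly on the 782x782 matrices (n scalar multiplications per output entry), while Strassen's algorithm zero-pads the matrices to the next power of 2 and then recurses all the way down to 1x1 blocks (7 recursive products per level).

Matrix multiplication for 782x782 matrices:

Strassen's algorithm requires power-of-2 dimensions. Pad 782x782 to 1024x1024 (next power of 2).

Standard algorithm: 782^3 = 478211768 multiplications
Strassen's algorithm: 7^(log2(1024)) = 7^10 = 282475249 multiplications
Savings: 478211768 - 282475249 = 195736519 multiplications

Standard: 478211768 multiplications (782^3). Strassen: 282475249 multiplications (7^10, after padding to 1024x1024). Strassen reduces 8 recursive multiplications to 7 at each level.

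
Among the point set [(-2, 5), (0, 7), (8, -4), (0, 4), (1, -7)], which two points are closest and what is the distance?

Computing all pairwise distances among 5 points:

d((-2, 5), (0, 7)) = 2.8284
d((-2, 5), (8, -4)) = 13.4536
d((-2, 5), (0, 4)) = 2.2361 <-- minimum
d((-2, 5), (1, -7)) = 12.3693
d((0, 7), (8, -4)) = 13.6015
d((0, 7), (0, 4)) = 3.0
d((0, 7), (1, -7)) = 14.0357
d((8, -4), (0, 4)) = 11.3137
d((8, -4), (1, -7)) = 7.6158
d((0, 4), (1, -7)) = 11.0454

Closest pair: (-2, 5) and (0, 4) with distance 2.2361

The closest pair is (-2, 5) and (0, 4) with Euclidean distance 2.2361. For 5 points, brute-force pairwise comparison is shown above. For large n, the divide-and-conquer algorithm (sort by x, recurse on halves, check the dividing strip) achieves O(n log n).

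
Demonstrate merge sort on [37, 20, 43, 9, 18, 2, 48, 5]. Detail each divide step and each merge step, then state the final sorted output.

Merge sort trace:

Split: [37, 20, 43, 9, 18, 2, 48, 5] -> [37, 20, 43, 9] and [18, 2, 48, 5]
  Split: [37, 20, 43, 9] -> [37, 20] and [43, 9]
    Split: [37, 20] -> [37] and [20]
    Merge: [37] + [20] -> [20, 37]
    Split: [43, 9] -> [43] and [9]
    Merge: [43] + [9] -> [9, 43]
  Merge: [20, 37] + [9, 43] -> [9, 20, 37, 43]
  Split: [18, 2, 48, 5] -> [18, 2] and [48, 5]
    Split: [18, 2] -> [18] and [2]
    Merge: [18] + [2] -> [2, 18]
    Split: [48, 5] -> [48] and [5]
    Merge: [48] + [5] -> [5, 48]
  Merge: [2, 18] + [5, 48] -> [2, 5, 18, 48]
Merge: [9, 20, 37, 43] + [2, 5, 18, 48] -> [2, 5, 9, 18, 20, 37, 43, 48]

Final sorted array: [2, 5, 9, 18, 20, 37, 43, 48]

The merge sort proceeds by recursively splitting the array and merging sorted halves.
After all merges, the sorted array is [2, 5, 9, 18, 20, 37, 43, 48].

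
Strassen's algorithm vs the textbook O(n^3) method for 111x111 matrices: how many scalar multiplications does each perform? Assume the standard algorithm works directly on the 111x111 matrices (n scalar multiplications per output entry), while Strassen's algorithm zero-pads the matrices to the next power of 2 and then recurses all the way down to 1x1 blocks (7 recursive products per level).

Matrix multiplication for 111x111 matrices:

Strassen's algorithm requires power-of-2 dimensions. Pad 111x111 to 128x128 (next power of 2).

Standard algorithm: 111^3 = 1367631 multiplications
Strassen's algorithm: 7^(log2(128)) = 7^7 = 823543 multiplications
Savings: 1367631 - 823543 = 544088 multiplications

Standard: 1367631 multiplications (111^3). Strassen: 823543 multiplications (7^7, after padding to 128x128). Strassen reduces 8 recursive multiplications to 7 at each level.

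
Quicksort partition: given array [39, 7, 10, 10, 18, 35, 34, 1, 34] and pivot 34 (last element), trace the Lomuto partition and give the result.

Lomuto partition with pivot = 34:

Initial array: [39, 7, 10, 10, 18, 35, 34, 1, 34]

arr[0]=39 > 34: no swap
arr[1]=7 <= 34: swap with position 0, array becomes [7, 39, 10, 10, 18, 35, 34, 1, 34]
arr[2]=10 <= 34: swap with position 1, array becomes [7, 10, 39, 10, 18, 35, 34, 1, 34]
arr[3]=10 <= 34: swap with position 2, array becomes [7, 10, 10, 39, 18, 35, 34, 1, 34]
arr[4]=18 <= 34: swap with position 3, array becomes [7, 10, 10, 18, 39, 35, 34, 1, 34]
arr[5]=35 > 34: no swap
arr[6]=34 <= 34: swap with position 4, array becomes [7, 10, 10, 18, 34, 35, 39, 1, 34]
arr[7]=1 <= 34: swap with position 5, array becomes [7, 10, 10, 18, 34, 1, 39, 35, 34]

Place pivot at position 6: [7, 10, 10, 18, 34, 1, 34, 35, 39]
Pivot position: 6

After partitioning with pivot 34, the array becomes [7, 10, 10, 18, 34, 1, 34, 35, 39]. The pivot is placed at index 6. All elements to the left of the pivot are <= 34, and all elements to the right are > 34.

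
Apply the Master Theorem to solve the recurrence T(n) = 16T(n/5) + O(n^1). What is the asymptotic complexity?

Master Theorem for T(n) = 16T(n/5) + O(n^1):

a = 16, b = 5, c = 1
log_b(a) = log_5(16) = 1.7227

Case 1: c = 1 < log_5(16) = 1.7227
T(n) = O(n^(log_5 16))

For T(n) = 16T(n/5) + O(n^1): log_5(16) = 1.7227. This is Case 1 of the Master Theorem (c < log_b(a), work dominated by leaves), giving O(n^(log_5 16)).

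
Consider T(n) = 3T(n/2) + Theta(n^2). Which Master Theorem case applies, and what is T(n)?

Master Theorem for T(n) = 3T(n/2) + O(n^2):

a = 3, b = 2, c = 2
log_b(a) = log_2(3) = 1.5850

Case 3: c = 2 > log_2(3) = 1.5850
T(n) = O(n^2) = O(n^2)

For T(n) = 3T(n/2) + O(n^2): log_2(3) = 1.5850. This is Case 3 of the Master Theorem (c > log_b(a), work dominated by root), giving O(n^2).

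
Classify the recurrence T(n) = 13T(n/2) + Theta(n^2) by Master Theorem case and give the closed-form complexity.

Master Theorem for T(n) = 13T(n/2) + O(n^2):

a = 13, b = 2, c = 2
log_b(a) = log_2(13) = 3.7004

Case 1: c = 2 < log_2(13) = 3.7004
T(n) = O(n^(log_2 13))

For T(n) = 13T(n/2) + O(n^2): log_2(13) = 3.7004. This is Case 1 of the Master Theorem (c < log_b(a), work dominated by leaves), giving O(n^(log_2 13)).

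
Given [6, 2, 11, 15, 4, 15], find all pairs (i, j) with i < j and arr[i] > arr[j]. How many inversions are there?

Finding inversions in [6, 2, 11, 15, 4, 15]:

(0, 1): arr[0]=6 > arr[1]=2
(0, 4): arr[0]=6 > arr[4]=4
(2, 4): arr[2]=11 > arr[4]=4
(3, 4): arr[3]=15 > arr[4]=4

Total inversions: 4

The array has 4 inversion(s): (0,1), (0,4), (2,4), (3,4). Each pair (i,j) satisfies i < j and arr[i] > arr[j].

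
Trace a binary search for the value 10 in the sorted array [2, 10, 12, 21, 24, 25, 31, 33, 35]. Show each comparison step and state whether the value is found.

Binary search for 10 in [2, 10, 12, 21, 24, 25, 31, 33, 35]:

lo=0, hi=8, mid=4, arr[mid]=24 -> 24 > 10, search left half
lo=0, hi=3, mid=1, arr[mid]=10 -> Found target at index 1!

Binary search finds 10 at index 1 after 2 comparisons. The search repeatedly halves the search space by comparing with the middle element.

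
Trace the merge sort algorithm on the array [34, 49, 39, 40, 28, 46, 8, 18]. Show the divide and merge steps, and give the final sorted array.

Merge sort trace:

Split: [34, 49, 39, 40, 28, 46, 8, 18] -> [34, 49, 39, 40] and [28, 46, 8, 18]
  Split: [34, 49, 39, 40] -> [34, 49] and [39, 40]
    Split: [34, 49] -> [34] and [49]
    Merge: [34] + [49] -> [34, 49]
    Split: [39, 40] -> [39] and [40]
    Merge: [39] + [40] -> [39, 40]
  Merge: [34, 49] + [39, 40] -> [34, 39, 40, 49]
  Split: [28, 46, 8, 18] -> [28, 46] and [8, 18]
    Split: [28, 46] -> [28] and [46]
    Merge: [28] + [46] -> [28, 46]
    Split: [8, 18] -> [8] and [18]
    Merge: [8] + [18] -> [8, 18]
  Merge: [28, 46] + [8, 18] -> [8, 18, 28, 46]
Merge: [34, 39, 40, 49] + [8, 18, 28, 46] -> [8, 18, 28, 34, 39, 40, 46, 49]

Final sorted array: [8, 18, 28, 34, 39, 40, 46, 49]

The merge sort proceeds by recursively splitting the array and merging sorted halves.
After all merges, the sorted array is [8, 18, 28, 34, 39, 40, 46, 49].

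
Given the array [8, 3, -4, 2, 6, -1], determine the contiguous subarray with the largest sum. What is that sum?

Using Kadane's algorithm on [8, 3, -4, 2, 6, -1]:

Scanning through the array:
Position 1 (value 3): max_ending_here = 11, max_so_far = 11
Position 2 (value -4): max_ending_here = 7, max_so_far = 11
Position 3 (value 2): max_ending_here = 9, max_so_far = 11
Position 4 (value 6): max_ending_here = 15, max_so_far = 15
Position 5 (value -1): max_ending_here = 14, max_so_far = 15

Maximum subarray: [8, 3, -4, 2, 6]
Maximum sum: 15

The maximum subarray is [8, 3, -4, 2, 6] with sum 15. This subarray runs from index 0 to index 4.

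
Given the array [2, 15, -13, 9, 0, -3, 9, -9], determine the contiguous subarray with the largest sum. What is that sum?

Using Kadane's algorithm on [2, 15, -13, 9, 0, -3, 9, -9]:

Scanning through the array:
Position 1 (value 15): max_ending_here = 17, max_so_far = 17
Position 2 (value -13): max_ending_here = 4, max_so_far = 17
Position 3 (value 9): max_ending_here = 13, max_so_far = 17
Position 4 (value 0): max_ending_here = 13, max_so_far = 17
Position 5 (value -3): max_ending_here = 10, max_so_far = 17
Position 6 (value 9): max_ending_here = 19, max_so_far = 19
Position 7 (value -9): max_ending_here = 10, max_so_far = 19

Maximum subarray: [2, 15, -13, 9, 0, -3, 9]
Maximum sum: 19

The maximum subarray is [2, 15, -13, 9, 0, -3, 9] with sum 19. This subarray runs from index 0 to index 6.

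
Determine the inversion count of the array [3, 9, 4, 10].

Finding inversions in [3, 9, 4, 10]:

(1, 2): arr[1]=9 > arr[2]=4

Total inversions: 1

The array has 1 inversion(s): (1,2). Each pair (i,j) satisfies i < j and arr[i] > arr[j].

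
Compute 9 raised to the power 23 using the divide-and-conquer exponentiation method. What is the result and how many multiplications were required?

Computing 9^23 by squaring (build up from 9^1; each line after the first costs one multiplication):

9^1 = 9
9^2 = (9^1)^2 = 9^2 = 81
9^4 = (9^2)^2 = 81^2 = 6561
9^5 = 9 * 9^4 = 9 * 6561 = 59049
9^10 = (9^5)^2 = 59049^2 = 3486784401
9^11 = 9 * 9^10 = 9 * 3486784401 = 31381059609
9^22 = (9^11)^2 = 31381059609^2 = 984770902183611232881
9^23 = 9 * 9^22 = 9 * 984770902183611232881 = 8862938119652501095929

Result: 8862938119652501095929
Multiplications needed: 7 (7 lines after 9^1)

9^23 = 8862938119652501095929. Using exponentiation by squaring, this requires 7 multiplications. The key idea: if the exponent is even, square the half-power; if odd, multiply by the base once.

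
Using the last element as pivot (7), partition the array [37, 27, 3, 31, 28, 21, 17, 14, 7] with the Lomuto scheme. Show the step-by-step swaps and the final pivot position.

Lomuto partition with pivot = 7:

Initial array: [37, 27, 3, 31, 28, 21, 17, 14, 7]

arr[0]=37 > 7: no swap
arr[1]=27 > 7: no swap
arr[2]=3 <= 7: swap with position 0, array becomes [3, 27, 37, 31, 28, 21, 17, 14, 7]
arr[3]=31 > 7: no swap
arr[4]=28 > 7: no swap
arr[5]=21 > 7: no swap
arr[6]=17 > 7: no swap
arr[7]=14 > 7: no swap

Place pivot at position 1: [3, 7, 37, 31, 28, 21, 17, 14, 27]
Pivot position: 1

After partitioning with pivot 7, the array becomes [3, 7, 37, 31, 28, 21, 17, 14, 27]. The pivot is placed at index 1. All elements to the left of the pivot are <= 7, and all elements to the right are > 7.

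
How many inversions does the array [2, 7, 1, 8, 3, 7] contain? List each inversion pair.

Finding inversions in [2, 7, 1, 8, 3, 7]:

(0, 2): arr[0]=2 > arr[2]=1
(1, 2): arr[1]=7 > arr[2]=1
(1, 4): arr[1]=7 > arr[4]=3
(3, 4): arr[3]=8 > arr[4]=3
(3, 5): arr[3]=8 > arr[5]=7

Total inversions: 5

The array has 5 inversion(s): (0,2), (1,2), (1,4), (3,4), (3,5). Each pair (i,j) satisfies i < j and arr[i] > arr[j].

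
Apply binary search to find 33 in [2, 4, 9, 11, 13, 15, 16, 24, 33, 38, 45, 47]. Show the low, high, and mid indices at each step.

Binary search for 33 in [2, 4, 9, 11, 13, 15, 16, 24, 33, 38, 45, 47]:

lo=0, hi=11, mid=5, arr[mid]=15 -> 15 < 33, search right half
lo=6, hi=11, mid=8, arr[mid]=33 -> Found target at index 8!

Binary search finds 33 at index 8 after 2 comparisons. The search repeatedly halves the search space by comparing with the middle element.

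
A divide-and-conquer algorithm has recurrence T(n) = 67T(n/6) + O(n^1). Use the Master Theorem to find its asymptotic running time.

Master Theorem for T(n) = 67T(n/6) + O(n^1):

a = 67, b = 6, c = 1
log_b(a) = log_6(67) = 2.3467

Case 1: c = 1 < log_6(67) = 2.3467
T(n) = O(n^(log_6 67))

For T(n) = 67T(n/6) + O(n^1): log_6(67) = 2.3467. This is Case 1 of the Master Theorem (c < log_b(a), work dominated by leaves), giving O(n^(log_6 67)).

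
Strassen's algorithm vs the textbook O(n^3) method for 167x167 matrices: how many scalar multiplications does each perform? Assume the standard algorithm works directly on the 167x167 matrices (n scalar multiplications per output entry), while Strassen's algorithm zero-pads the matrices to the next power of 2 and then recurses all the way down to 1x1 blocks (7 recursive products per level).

Matrix multiplication for 167x167 matrices:

Strassen's algorithm requires power-of-2 dimensions. Pad 167x167 to 256x256 (next power of 2).

Standard algorithm: 167^3 = 4657463 multiplications
Strassen's algorithm: 7^(log2(256)) = 7^8 = 5764801 multiplications
Difference: 4657463 - 5764801 = -1107338 (Strassen uses MORE here due to padding overhead — for small or just-over-power-of-2 n, padding can outweigh the per-level savings)

Standard: 4657463 multiplications (167^3). Strassen: 5764801 multiplications (7^8, after padding to 256x256). Strassen reduces 8 recursive multiplications to 7 at each level.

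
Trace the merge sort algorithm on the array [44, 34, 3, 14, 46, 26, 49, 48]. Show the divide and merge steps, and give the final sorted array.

Merge sort trace:

Split: [44, 34, 3, 14, 46, 26, 49, 48] -> [44, 34, 3, 14] and [46, 26, 49, 48]
  Split: [44, 34, 3, 14] -> [44, 34] and [3, 14]
    Split: [44, 34] -> [44] and [34]
    Merge: [44] + [34] -> [34, 44]
    Split: [3, 14] -> [3] and [14]
    Merge: [3] + [14] -> [3, 14]
  Merge: [34, 44] + [3, 14] -> [3, 14, 34, 44]
  Split: [46, 26, 49, 48] -> [46, 26] and [49, 48]
    Split: [46, 26] -> [46] and [26]
    Merge: [46] + [26] -> [26, 46]
    Split: [49, 48] -> [49] and [48]
    Merge: [49] + [48] -> [48, 49]
  Merge: [26, 46] + [48, 49] -> [26, 46, 48, 49]
Merge: [3, 14, 34, 44] + [26, 46, 48, 49] -> [3, 14, 26, 34, 44, 46, 48, 49]

Final sorted array: [3, 14, 26, 34, 44, 46, 48, 49]

The merge sort proceeds by recursively splitting the array and merging sorted halves.
After all merges, the sorted array is [3, 14, 26, 34, 44, 46, 48, 49].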